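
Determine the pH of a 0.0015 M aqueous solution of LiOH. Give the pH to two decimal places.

pH = 11.18

LiOH is a strong base; [OH-] = 0.0015 M.
pOH = -log(0.0015) = 2.82
pH = 14.00 - 2.82 = 11.18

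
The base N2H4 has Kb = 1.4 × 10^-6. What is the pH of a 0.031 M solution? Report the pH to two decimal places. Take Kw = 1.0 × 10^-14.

N2H4 + H2O ⇌ N2H5+ + OH-
From the ICE table, Kb = [OH-]²/(0.031 − [OH-]) = 1.4 × 10^-6.
Assume [OH-] ≪ 0.031: [OH-] ≈ √(1.4 × 10^-6 × 0.031) = 2.08 × 10^-4 M
Check: 0.67% ionized — well under 5%, approximation valid.
pOH = 3.68, so pH = 14.00 − pOH = 10.32

pH = 10.32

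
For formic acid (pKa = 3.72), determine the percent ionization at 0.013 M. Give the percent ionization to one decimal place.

11.4%

HCOOH ⇌ HCOO- + H+; let x = [H+] at equilibrium.
Ka = 10^(−3.72) = 1.91 × 10^-4
Solve x² + 0.000191x − 2.48e-06 = 0 → x = 1.48 × 10^-3 M
% ionization = x/C₀ × 100% = 1.48 × 10^-3/0.013 × 100% = 11.4%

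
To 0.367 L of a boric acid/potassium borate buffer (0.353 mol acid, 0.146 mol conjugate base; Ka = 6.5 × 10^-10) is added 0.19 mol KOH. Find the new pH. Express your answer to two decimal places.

After neutralization: n(B(OH)3) = 0.163 mol, n(B(OH)4-) = 0.336 mol.
pKa = −log(6.5 × 10^-10) = 9.187
pH = pKa + log(n_B(OH)4-/n_B(OH)3) = 9.187 + log(0.336/0.163) = 9.187 + (+0.314)

pH = 9.50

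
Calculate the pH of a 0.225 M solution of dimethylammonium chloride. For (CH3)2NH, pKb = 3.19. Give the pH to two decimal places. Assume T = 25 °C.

(CH3)2NH2+ is the conjugate acid of the weak base (CH3)2NH.
Kb = 10^(−3.19) = 6.46 × 10^-4
Ka = Kw/Kb = 1.0×10^-14 / 6.46 × 10^-4 = 1.55 × 10^-11
Let x = [H+] at equilibrium. Ka = x²/(0.225 − x).
Neglecting x in the denominator: x = √(1.55 × 10^-11 × 0.225) = 1.87 × 10^-6 M
pH = −log(1.87 × 10^-6) = 5.73

pH = 5.73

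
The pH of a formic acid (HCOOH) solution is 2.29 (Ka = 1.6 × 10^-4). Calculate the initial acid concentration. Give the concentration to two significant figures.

[H+] = 10^(-2.29) = 5.13 × 10^-3 M = x
Ka = x²/(C₀ − x) ⇒ C₀ = x + x²/Ka
C₀ = 5.13 × 10^-3 + (5.13 × 10^-3)²/(1.6 × 10^-4) = 1.70 × 10^-1 M

C₀ = 1.7 × 10^-1 M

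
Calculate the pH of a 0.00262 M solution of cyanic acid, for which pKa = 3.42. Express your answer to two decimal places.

HOCN ⇌ OCN- + H+
Ka = 10^(−3.42) = 3.80 × 10^-4
Let x = [H+] at equilibrium. Ka = x²/(0.00262 − x).
Here C₀/Ka ≈ 6.89, so the small-x approximation fails. Use the quadratic:
x = [−0.00038 + √(0.00038² + 3.98e-06)]/2 = 8.26 × 10^-4 M
pH = −log(8.26 × 10^-4) = 3.08

pH = 3.08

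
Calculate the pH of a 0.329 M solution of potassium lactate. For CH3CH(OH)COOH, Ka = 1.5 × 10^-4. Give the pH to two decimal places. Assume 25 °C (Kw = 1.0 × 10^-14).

pH = 8.67

CH3CH(OH)COO- is the conjugate base of the weak acid CH3CH(OH)COOH.
Kb = Kw/Ka = 1.0×10^-14 / 1.5 × 10^-4 = 6.67 × 10^-11
From the ICE table, Kb = [OH-]²/(0.329 − [OH-]) = 6.67 × 10^-11.
Since Kb ≪ C₀, [OH-] ≈ √(Kb·C₀) = 4.68 × 10^-6 M.
([OH-]/C₀ = 0.0014% < 5%, so the approximation holds.)
pOH = 5.33, so pH = 14.00 − pOH = 8.67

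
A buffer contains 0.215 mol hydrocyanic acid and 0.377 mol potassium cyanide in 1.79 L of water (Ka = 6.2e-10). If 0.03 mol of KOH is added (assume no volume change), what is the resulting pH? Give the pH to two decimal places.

OH- converts HCN to CN-: HCN → 0.185 mol, CN- → 0.407 mol.
pKa = −log(6.2 × 10^-10) = 9.208
pH = pKa + log([A⁻]/[HA]) = 9.208 + log(0.407/0.185) = 9.208 +0.342

pH = 9.55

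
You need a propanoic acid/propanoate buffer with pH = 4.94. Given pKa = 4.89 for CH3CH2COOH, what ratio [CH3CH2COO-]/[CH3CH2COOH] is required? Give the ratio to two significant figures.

pH = pKa + log(r) ⇒ log(r) = 4.94 − 4.89 = +0.05
r = [CH3CH2COO-]/[CH3CH2COOH] = 10^(+0.05) = 1.12

ratio = 1.1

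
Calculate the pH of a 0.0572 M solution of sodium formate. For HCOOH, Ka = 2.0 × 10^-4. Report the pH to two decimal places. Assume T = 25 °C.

pH = 8.23

HCOO- is the conjugate base of the weak acid HCOOH.
Kb = Kw/Ka = 1.0×10^-14 / 2.0 × 10^-4 = 5.00 × 10^-11
Kb = x²/(0.0572 − x) = 5.00 × 10^-11
Since Kb ≪ C₀, x ≈ √(Kb·C₀) = 1.69 × 10^-6 M.
Check: 0.003% ionized — well under 5%, approximation valid.
pOH = 5.77, so pH = 14.00 − pOH = 8.23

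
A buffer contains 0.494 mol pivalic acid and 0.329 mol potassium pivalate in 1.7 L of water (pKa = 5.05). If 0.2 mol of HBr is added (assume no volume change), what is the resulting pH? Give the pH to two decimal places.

After neutralization: n((CH3)3CCOOH) = 0.694 mol, n((CH3)3CCOO-) = 0.129 mol.
pH = pKa + log([A⁻]/[HA]) = 5.05 + log(0.129/0.694) = 5.05 -0.731

pH = 4.32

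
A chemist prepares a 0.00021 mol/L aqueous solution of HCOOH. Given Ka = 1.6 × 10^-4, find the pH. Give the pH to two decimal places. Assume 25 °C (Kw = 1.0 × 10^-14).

HCOOH ⇌ HCOO- + H+
Let x = [H+] at equilibrium. Ka = x²/(0.00021 − x).
Here C₀/Ka ≈ 1.31, so the small-x approximation fails. Use the quadratic:
x = (−Ka + √(Ka² + 4·Ka·C₀))/2 = 1.20 × 10^-4 M
pH = −log(1.20 × 10^-4) = 3.92

pH = 3.92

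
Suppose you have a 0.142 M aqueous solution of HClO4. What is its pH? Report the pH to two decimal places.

HClO4 is a strong acid and dissociates completely, so [H+] = 0.142 M.
pH = -log(0.142) = 0.85

pH = 0.85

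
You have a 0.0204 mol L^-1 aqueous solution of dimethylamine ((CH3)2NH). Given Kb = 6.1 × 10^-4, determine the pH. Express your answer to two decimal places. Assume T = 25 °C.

(CH3)2NH + H2O ⇌ (CH3)2NH2+ + OH-
Let x = [OH-] at equilibrium. Kb = x²/(0.0204 − x).
The 5% rule fails; solving x² + Kb·x − Kb·C₀ = 0 exactly:
x = [−0.00061 + √(0.00061² + 4.98e-05)]/2 = 3.24 × 10^-3 M
pOH = −log(3.24 × 10^-3) = 2.49; pH = 14.00 − 2.49 = 11.51

pH = 11.51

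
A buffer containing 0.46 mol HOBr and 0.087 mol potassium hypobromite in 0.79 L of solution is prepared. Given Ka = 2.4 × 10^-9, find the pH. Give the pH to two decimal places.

pKa = −log(2.4 × 10^-9) = 8.620
Henderson–Hasselbalch: pH = pKa + log([OBr-]/[HOBr]) = 8.620 + log(0.087/0.46)
pH = 8.620 + (-0.723) = 7.90

pH = 7.90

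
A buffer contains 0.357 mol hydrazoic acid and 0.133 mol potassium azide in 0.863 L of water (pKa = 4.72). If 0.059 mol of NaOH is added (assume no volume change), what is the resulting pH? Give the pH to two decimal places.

OH- converts HN3 to N3-: HN3 → 0.298 mol, N3- → 0.192 mol.
Henderson–Hasselbalch with mole ratio 0.192/0.298: pH = 4.72 + (-0.191)

pH = 4.53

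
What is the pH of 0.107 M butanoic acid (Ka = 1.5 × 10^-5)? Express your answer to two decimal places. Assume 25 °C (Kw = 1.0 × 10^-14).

pH = 2.90

CH3(CH2)2COOH ⇌ CH3(CH2)2COO- + H+
From the ICE table, Ka = [H+]²/(0.107 − [H+]) = 1.5 × 10^-5.
Since Ka ≪ C₀, [H+] ≈ √(Ka·C₀) = 1.27 × 10^-3 M.
pH = −log[H+] = −log(1.27 × 10^-3) = 2.90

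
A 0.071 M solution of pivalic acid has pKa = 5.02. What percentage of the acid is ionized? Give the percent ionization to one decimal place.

1.2%

(CH3)3CCOOH ⇌ (CH3)3CCOO- + H+; let x = [H+] at equilibrium.
Ka = 10^(−5.02) = 9.55 × 10^-6
x ≈ √(Ka·C₀) = √(9.55 × 10^-6 × 0.071) = 8.23 × 10^-4 M
Fraction ionized = 8.23 × 10^-4 / 0.071 = 0.0116 → 1.2%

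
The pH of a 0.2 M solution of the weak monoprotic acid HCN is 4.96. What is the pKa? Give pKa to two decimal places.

[H+] = 10^(-4.96) = 1.10 × 10^-5 M
At equilibrium [HA] = 0.2 − 1.10 × 10^-5 = 2.00 × 10^-1 M
Ka = [H+][A-]/[HA] = (1.10 × 10^-5)² / 2.00 × 10^-1 = 6.05 × 10^-10
pKa = -log(6.05 × 10^-10) = 9.22

pKa = 9.22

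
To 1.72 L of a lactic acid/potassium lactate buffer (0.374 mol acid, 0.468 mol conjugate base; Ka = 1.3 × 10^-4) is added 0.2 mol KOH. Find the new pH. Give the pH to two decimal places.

OH- converts CH3CH(OH)COOH to CH3CH(OH)COO-: CH3CH(OH)COOH → 0.174 mol, CH3CH(OH)COO- → 0.668 mol.
pKa = −log(1.3 × 10^-4) = 3.886
pH = pKa + log(n_CH3CH(OH)COO-/n_CH3CH(OH)COOH) = 3.886 + log(0.668/0.174) = 3.886 + (+0.584)

pH = 4.47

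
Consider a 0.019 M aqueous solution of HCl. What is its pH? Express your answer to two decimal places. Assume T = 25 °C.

HCl is a strong acid and dissociates completely, so [H+] = 0.019 M.
pH = -log(0.019) = 1.72

pH = 1.72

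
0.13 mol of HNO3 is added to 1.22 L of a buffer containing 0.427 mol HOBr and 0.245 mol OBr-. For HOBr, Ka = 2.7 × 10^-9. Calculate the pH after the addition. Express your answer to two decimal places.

Added H+ converts OBr- to HOBr: HOBr → 0.557 mol, OBr- → 0.115 mol.
pKa = −log(2.7 × 10^-9) = 8.569
pH = pKa + log([A⁻]/[HA]) = 8.569 + log(0.115/0.557) = 8.569 -0.685

pH = 7.88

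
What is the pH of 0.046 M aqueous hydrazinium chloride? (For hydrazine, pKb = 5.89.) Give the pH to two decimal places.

pH = 4.72

N2H5+ is the conjugate acid of the weak base N2H4.
Kb = 10^(−5.89) = 1.29 × 10^-6
Ka = Kw/Kb = 1.0×10^-14 / 1.29 × 10^-6 = 7.75 × 10^-9
Ka = [H+]²/(0.046 − [H+]) = 7.75 × 10^-9
Assume [H+] ≪ 0.046: [H+] ≈ √(7.75 × 10^-9 × 0.046) = 1.89 × 10^-5 M
pH = −log[H+] = −log(1.89 × 10^-5) = 4.72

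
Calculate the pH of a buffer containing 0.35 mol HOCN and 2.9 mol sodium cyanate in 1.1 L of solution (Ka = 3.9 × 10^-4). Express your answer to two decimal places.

pKa = −log(3.9 × 10^-4) = 3.409
pH = pKa + log([A⁻]/[HA]) = 3.409 + log(2.9/0.35)
pH = 3.409 + (+0.918) = 4.33

pH = 4.33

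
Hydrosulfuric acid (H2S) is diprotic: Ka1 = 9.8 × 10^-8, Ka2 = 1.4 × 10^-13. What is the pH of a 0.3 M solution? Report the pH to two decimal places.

pH = 3.77

Since Ka1 ≫ Ka2, the first ionization dominates [H+].
Ka1 = x²/(0.3 − x) = 9.8 × 10^-8
x ≈ √(9.8 × 10^-8 × 0.3) = 1.71 × 10^-4 M
pH = −log(1.71 × 10^-4) = 3.77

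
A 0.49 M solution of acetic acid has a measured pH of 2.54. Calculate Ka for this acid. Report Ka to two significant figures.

[H+] = 10^(-2.54) = 2.88 × 10^-3 M
At equilibrium [HA] = 0.49 − 2.88 × 10^-3 = 4.87 × 10^-1 M
Ka = [H+][A-]/[HA] = (2.88 × 10^-3)² / 4.87 × 10^-1 = 1.7 × 10^-5

Ka = 1.7 × 10^-5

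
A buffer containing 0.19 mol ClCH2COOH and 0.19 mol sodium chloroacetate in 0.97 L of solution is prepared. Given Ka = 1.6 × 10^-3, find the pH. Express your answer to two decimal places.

pKa = −log(1.6 × 10^-3) = 2.796
pH = pKa + log([A⁻]/[HA]) = 2.796 + log(0.19/0.19)
pH = 2.796 + (+0.000) = 2.80

pH = 2.80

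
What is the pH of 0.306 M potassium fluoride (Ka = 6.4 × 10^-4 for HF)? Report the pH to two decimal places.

F- is the conjugate base of the weak acid HF.
Kb = Kw/Ka = 1.0×10^-14 / 6.4 × 10^-4 = 1.56 × 10^-11
From the ICE table, Kb = [OH-]²/(0.306 − [OH-]) = 1.56 × 10^-11.
Neglecting [OH-] in the denominator: [OH-] = √(1.56 × 10^-11 × 0.306) = 2.18 × 10^-6 M
pOH = 5.66, so pH = 14.00 − pOH = 8.34

pH = 8.34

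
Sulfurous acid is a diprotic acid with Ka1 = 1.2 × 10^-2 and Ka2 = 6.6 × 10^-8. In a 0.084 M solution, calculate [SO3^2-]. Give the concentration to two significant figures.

6.6 × 10^-8 M

First ionization gives [H+] ≈ [HSO3-] = 2.63 × 10^-2 M.
Second step: Ka2 = [H+][SO3^2-]/[HSO3-] ≈ [SO3^2-] (since [H+] ≈ [HSO3-]).
So [SO3^2-] ≈ Ka2.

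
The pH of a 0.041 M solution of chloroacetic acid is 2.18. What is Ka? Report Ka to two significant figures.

Ka = 1.3 × 10^-3

[H+] = 10^(-2.18) = 6.61 × 10^-3 M
At equilibrium [HA] = 0.041 − 6.61 × 10^-3 = 3.44 × 10^-2 M
Ka = [H+][A-]/[HA] = (6.61 × 10^-3)² / 3.44 × 10^-2 = 1.3 × 10^-3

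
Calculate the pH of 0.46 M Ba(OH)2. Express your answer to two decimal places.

Ba(OH)2 is a strong base (each formula unit releases 2 OH-); [OH-] = 0.92 M.
pOH = -log(0.92) = 0.04
pH = 14.00 - 0.04 = 13.96

pH = 13.96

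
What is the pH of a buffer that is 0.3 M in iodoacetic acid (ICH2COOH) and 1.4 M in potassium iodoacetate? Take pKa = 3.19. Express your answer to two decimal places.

Henderson–Hasselbalch: pH = pKa + log([ICH2COO-]/[ICH2COOH]) = 3.19 + log(1.4/0.3)
pH = 3.19 + (+0.669) = 3.86

pH = 3.86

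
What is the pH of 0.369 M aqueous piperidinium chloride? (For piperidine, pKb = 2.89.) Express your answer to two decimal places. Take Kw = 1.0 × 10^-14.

pH = 5.77

C5H10NH2+ is the conjugate acid of the weak base C5H10NH.
Kb = 10^(−2.89) = 1.29 × 10^-3
Ka = Kw/Kb = 1.0×10^-14 / 1.29 × 10^-3 = 7.75 × 10^-12
Let x = [H+] at equilibrium. Ka = x²/(0.369 − x).
Neglecting x in the denominator: x = √(7.75 × 10^-12 × 0.369) = 1.69 × 10^-6 M
pH = −log[H+] = −log(1.69 × 10^-6) = 5.77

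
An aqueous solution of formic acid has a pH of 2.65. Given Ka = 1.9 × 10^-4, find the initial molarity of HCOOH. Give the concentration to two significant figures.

[H+] = 10^(-2.65) = 2.24 × 10^-3 M = x
Ka = x²/(C₀ − x) ⇒ C₀ = x + x²/Ka
C₀ = 2.24 × 10^-3 + (2.24 × 10^-3)²/(1.9 × 10^-4) = 2.86 × 10^-2 M

C₀ = 2.9 × 10^-2 M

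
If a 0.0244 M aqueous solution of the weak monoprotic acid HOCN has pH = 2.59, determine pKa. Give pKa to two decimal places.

[H+] = 10^(-2.59) = 2.57 × 10^-3 M
At equilibrium [HA] = 0.0244 − 2.57 × 10^-3 = 2.18 × 10^-2 M
Ka = [H+][A-]/[HA] = (2.57 × 10^-3)² / 2.18 × 10^-2 = 3.03 × 10^-4
pKa = -log(3.03 × 10^-4) = 3.52

pKa = 3.52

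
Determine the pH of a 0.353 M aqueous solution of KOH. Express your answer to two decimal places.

KOH is a strong base; [OH-] = 0.353 M.
pOH = -log(0.353) = 0.45
pH = 14.00 - 0.45 = 13.55

pH = 13.55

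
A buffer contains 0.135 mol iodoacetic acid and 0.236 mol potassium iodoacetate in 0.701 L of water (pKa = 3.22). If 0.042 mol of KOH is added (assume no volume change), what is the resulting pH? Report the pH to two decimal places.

pH = 3.70

After neutralization: n(ICH2COOH) = 0.093 mol, n(ICH2COO-) = 0.278 mol.
pH = pKa + log(n_ICH2COO-/n_ICH2COOH) = 3.22 + log(0.278/0.093) = 3.22 + (+0.476)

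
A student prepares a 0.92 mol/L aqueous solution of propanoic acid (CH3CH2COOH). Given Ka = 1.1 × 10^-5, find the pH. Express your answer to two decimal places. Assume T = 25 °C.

CH3CH2COOH ⇌ CH3CH2COO- + H+
Ka = x²/(0.92 − x) = 1.1 × 10^-5
Assume x ≪ 0.92: x ≈ √(1.1 × 10^-5 × 0.92) = 3.18 × 10^-3 M
(x/C₀ = 0.35% < 5%, so the approximation holds.)
pH = −log(3.18 × 10^-3) = 2.50

pH = 2.50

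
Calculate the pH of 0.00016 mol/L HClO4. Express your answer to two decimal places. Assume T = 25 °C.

HClO4 is a strong acid and dissociates completely, so [H+] = 0.00016 M.
pH = -log(0.00016) = 3.80

pH = 3.80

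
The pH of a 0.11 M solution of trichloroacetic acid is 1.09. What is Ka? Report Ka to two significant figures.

Ka = 2.3 × 10^-1

[H+] = 10^(-1.09) = 8.13 × 10^-2 M
At equilibrium [HA] = 0.11 − 8.13 × 10^-2 = 2.87 × 10^-2 M
Ka = [H+][A-]/[HA] = (8.13 × 10^-2)² / 2.87 × 10^-2 = 2.3 × 10^-1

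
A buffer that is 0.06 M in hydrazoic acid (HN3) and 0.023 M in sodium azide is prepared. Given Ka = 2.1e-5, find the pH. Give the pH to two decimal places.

pKa = −log(2.1 × 10^-5) = 4.678
pH = pKa + log([A⁻]/[HA]) = 4.678 + log(0.023/0.06)
pH = 4.678 + (-0.416) = 4.26

pH = 4.26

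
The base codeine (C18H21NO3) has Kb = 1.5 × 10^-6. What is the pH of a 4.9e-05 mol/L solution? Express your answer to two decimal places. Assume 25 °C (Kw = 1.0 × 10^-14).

C18H21NO3 + H2O ⇌ C18H22NO3+ + OH-
From the ICE table, Kb = [OH-]²/(4.9e-05 − [OH-]) = 1.5 × 10^-6.
The 5% rule fails; solving [OH-]² + Kb·[OH-] − Kb·C₀ = 0 exactly:
[OH-] = [−1.5e-06 + √(1.5e-06² + 2.94e-10)]/2 = 7.86 × 10^-6 M
pOH = −log(7.86 × 10^-6) = 5.10; pH = 14.00 − 5.10 = 8.90

pH = 8.90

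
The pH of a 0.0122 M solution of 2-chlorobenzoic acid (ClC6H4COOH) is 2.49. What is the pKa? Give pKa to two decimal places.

[H+] = 10^(-2.49) = 3.24 × 10^-3 M
At equilibrium [HA] = 0.0122 − 3.24 × 10^-3 = 8.96 × 10^-3 M
Ka = [H+][A-]/[HA] = (3.24 × 10^-3)² / 8.96 × 10^-3 = 1.17 × 10^-3
pKa = -log(1.17 × 10^-3) = 2.93

pKa = 2.93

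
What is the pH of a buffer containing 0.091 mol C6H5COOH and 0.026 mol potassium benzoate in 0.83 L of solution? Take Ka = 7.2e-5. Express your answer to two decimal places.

pH = 3.60

pKa = −log(7.2 × 10^-5) = 4.143
Using pH = pKa + log([base]/[acid]) with [base]/[acid] = 0.026/0.091:
pH = 4.143 + (-0.544) = 3.60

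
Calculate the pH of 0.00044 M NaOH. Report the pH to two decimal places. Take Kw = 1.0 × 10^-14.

pH = 10.64

NaOH is a strong base; [OH-] = 0.00044 M.
pOH = -log(0.00044) = 3.36
pH = 14.00 - 3.36 = 10.64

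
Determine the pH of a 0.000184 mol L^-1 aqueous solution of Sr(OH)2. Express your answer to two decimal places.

pH = 10.57

Sr(OH)2 is a strong base (each formula unit releases 2 OH-); [OH-] = 0.000368 M.
pOH = -log(0.000368) = 3.43
pH = 14.00 - 3.43 = 10.57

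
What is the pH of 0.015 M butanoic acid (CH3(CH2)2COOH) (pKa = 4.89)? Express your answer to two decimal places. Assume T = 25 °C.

pH = 3.36

CH3(CH2)2COOH ⇌ CH3(CH2)2COO- + H+
Ka = 10^(−4.89) = 1.29 × 10^-5
From the ICE table, Ka = [H+]²/(0.015 − [H+]) = 1.29 × 10^-5.
Since Ka ≪ C₀, [H+] ≈ √(Ka·C₀) = 4.40 × 10^-4 M.
Check: 2.9% ionized — well under 5%, approximation valid.
pH = −log(4.40 × 10^-4) = 3.36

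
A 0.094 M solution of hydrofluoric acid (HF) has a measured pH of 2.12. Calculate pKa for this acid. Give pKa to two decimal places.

pKa = 3.18

[H+] = 10^(-2.12) = 7.59 × 10^-3 M
At equilibrium [HA] = 0.094 − 7.59 × 10^-3 = 8.64 × 10^-2 M
Ka = [H+][A-]/[HA] = (7.59 × 10^-3)² / 8.64 × 10^-2 = 6.67 × 10^-4
pKa = -log(6.67 × 10^-4) = 3.18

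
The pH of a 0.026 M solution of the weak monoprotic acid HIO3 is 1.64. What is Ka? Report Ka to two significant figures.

[H+] = 10^(-1.64) = 2.29 × 10^-2 M
At equilibrium [HA] = 0.026 − 2.29 × 10^-2 = 3.10 × 10^-3 M
Ka = [H+][A-]/[HA] = (2.29 × 10^-2)² / 3.10 × 10^-3 = 1.7 × 10^-1

Ka = 1.7 × 10^-1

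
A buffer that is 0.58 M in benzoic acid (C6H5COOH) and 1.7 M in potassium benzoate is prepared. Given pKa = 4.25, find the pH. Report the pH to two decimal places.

Using pH = pKa + log([base]/[acid]) with [base]/[acid] = 1.7/0.58:
pH = 4.25 + (+0.467) = 4.72

pH = 4.72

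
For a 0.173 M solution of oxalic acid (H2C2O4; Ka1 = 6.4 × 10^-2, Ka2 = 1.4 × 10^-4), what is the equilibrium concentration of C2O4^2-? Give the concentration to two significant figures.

First ionization gives [H+] ≈ [HC2O4-] = 7.80 × 10^-2 M.
Second step: Ka2 = [H+][C2O4^2-]/[HC2O4-] ≈ [C2O4^2-] (since [H+] ≈ [HC2O4-]).
So [C2O4^2-] ≈ Ka2.

1.4 × 10^-4 M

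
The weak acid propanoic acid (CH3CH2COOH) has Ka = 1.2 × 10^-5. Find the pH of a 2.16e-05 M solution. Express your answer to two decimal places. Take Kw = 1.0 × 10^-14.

CH3CH2COOH ⇌ CH3CH2COO- + H+
From the ICE table, Ka = x²/(2.16e-05 − x) = 1.2 × 10^-5.
The 5% rule fails; solving x² + Ka·x − Ka·C₀ = 0 exactly:
x = (−Ka + √(Ka² + 4·Ka·C₀))/2 = 1.12 × 10^-5 M
pH = −log[H+] = −log(1.12 × 10^-5) = 4.95

pH = 4.95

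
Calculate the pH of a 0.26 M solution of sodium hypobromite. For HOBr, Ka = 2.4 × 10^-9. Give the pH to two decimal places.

OBr- is the conjugate base of the weak acid HOBr.
Kb = Kw/Ka = 1.0×10^-14 / 2.4 × 10^-9 = 4.17 × 10^-6
Kb = [OH-]²/(0.26 − [OH-]) = 4.17 × 10^-6
Since Kb ≪ C₀, [OH-] ≈ √(Kb·C₀) = 1.04 × 10^-3 M.
Check: 0.4% ionized — well under 5%, approximation valid.
pOH = 2.98, so pH = 14.00 − pOH = 11.02

pH = 11.02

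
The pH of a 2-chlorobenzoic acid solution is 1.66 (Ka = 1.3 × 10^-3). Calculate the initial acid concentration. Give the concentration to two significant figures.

C₀ = 3.9 × 10^-1 M

[H+] = 10^(-1.66) = 2.19 × 10^-2 M = x
Ka = x²/(C₀ − x) ⇒ C₀ = x + x²/Ka
C₀ = 2.19 × 10^-2 + (2.19 × 10^-2)²/(1.3 × 10^-3) = 3.91 × 10^-1 M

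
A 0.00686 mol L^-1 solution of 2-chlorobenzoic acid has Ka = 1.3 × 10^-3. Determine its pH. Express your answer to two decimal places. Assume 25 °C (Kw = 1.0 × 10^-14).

pH = 2.62

ClC6H4COOH ⇌ ClC6H4COO- + H+
From the ICE table, Ka = [H+]²/(0.00686 − [H+]) = 1.3 × 10^-3.
The 5% rule fails; solving [H+]² + Ka·[H+] − Ka·C₀ = 0 exactly:
[H+] = (−Ka + √(Ka² + 4·Ka·C₀))/2 = 2.41 × 10^-3 M
pH = −log(2.41 × 10^-3) = 2.62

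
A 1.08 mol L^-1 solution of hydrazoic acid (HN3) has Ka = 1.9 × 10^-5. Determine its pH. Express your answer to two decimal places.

pH = 2.34

HN3 ⇌ N3- + H+
Ka = x²/(1.08 − x) = 1.9 × 10^-5
Neglecting x in the denominator: x = √(1.9 × 10^-5 × 1.08) = 4.53 × 10^-3 M
Check: 0.42% ionized — well under 5%, approximation valid.
pH = −log(4.53 × 10^-3) = 2.34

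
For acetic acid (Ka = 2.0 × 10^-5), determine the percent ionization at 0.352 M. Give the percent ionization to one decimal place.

CH3COOH ⇌ CH3COO- + H+; let x = [H+] at equilibrium.
x ≈ √(Ka·C₀) = √(2.0 × 10^-5 × 0.352) = 2.65 × 10^-3 M
Fraction ionized = 2.65 × 10^-3 / 0.352 = 0.0075 → 0.8%

0.8%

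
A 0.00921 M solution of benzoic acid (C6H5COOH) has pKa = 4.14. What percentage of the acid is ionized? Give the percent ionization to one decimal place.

C6H5COOH ⇌ C6H5COO- + H+; let x = [H+] at equilibrium.
Ka = 10^(−4.14) = 7.24 × 10^-5
Ka = x²/(C₀ − x); solving the quadratic gives x = 7.81 × 10^-4 M.
% ionization = x/C₀ × 100% = 7.81 × 10^-4/0.00921 × 100% = 8.5%

8.5%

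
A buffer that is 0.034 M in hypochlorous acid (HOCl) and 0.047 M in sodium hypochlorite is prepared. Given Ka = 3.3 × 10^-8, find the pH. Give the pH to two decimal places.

pKa = −log(3.3 × 10^-8) = 7.481
Using pH = pKa + log([base]/[acid]) with [base]/[acid] = 0.047/0.034:
pH = 7.481 + (+0.141) = 7.62

pH = 7.62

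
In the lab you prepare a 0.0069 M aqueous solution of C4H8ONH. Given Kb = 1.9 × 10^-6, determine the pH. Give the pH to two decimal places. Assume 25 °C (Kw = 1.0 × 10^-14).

C4H8ONH + H2O ⇌ C4H8ONH2+ + OH-
From the ICE table, Kb = [OH-]²/(0.0069 − [OH-]) = 1.9 × 10^-6.
Since Kb ≪ C₀, [OH-] ≈ √(Kb·C₀) = 1.14 × 10^-4 M.
Check: 1.7% ionized — well under 5%, approximation valid.
pOH = 3.94, so pH = 14.00 − pOH = 10.06

pH = 10.06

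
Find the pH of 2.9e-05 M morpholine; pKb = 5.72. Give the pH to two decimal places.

C4H8ONH + H2O ⇌ C4H8ONH2+ + OH-
Kb = 10^(−5.72) = 1.91 × 10^-6
Kb = x²/(2.9e-05 − x) = 1.91 × 10^-6
The 5% rule fails; solving x² + Kb·x − Kb·C₀ = 0 exactly:
x = [−1.91e-06 + √(1.91e-06² + 2.22e-10)]/2 = 6.55 × 10^-6 M
pOH = 5.18, so pH = 14.00 − pOH = 8.82

pH = 8.82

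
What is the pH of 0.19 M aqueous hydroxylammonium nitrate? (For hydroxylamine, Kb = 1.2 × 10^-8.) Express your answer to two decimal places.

pH = 3.40

NH3OH+ is the conjugate acid of the weak base NH2OH.
Ka = Kw/Kb = 1.0×10^-14 / 1.2 × 10^-8 = 8.33 × 10^-7
Ka = [H+]²/(0.19 − [H+]) = 8.33 × 10^-7
Since Ka ≪ C₀, [H+] ≈ √(Ka·C₀) = 3.98 × 10^-4 M.
pH = −log[H+] = −log(3.98 × 10^-4) = 3.40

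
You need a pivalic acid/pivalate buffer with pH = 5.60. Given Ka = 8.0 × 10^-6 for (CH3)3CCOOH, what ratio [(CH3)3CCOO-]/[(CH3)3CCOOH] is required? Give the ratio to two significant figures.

ratio = 3.2

pKa = -log(8.0 × 10^-6) = 5.097
pH = pKa + log(r) ⇒ log(r) = 5.60 − 5.097 = +0.503
r = [(CH3)3CCOO-]/[(CH3)3CCOOH] = 10^(+0.503) = 3.18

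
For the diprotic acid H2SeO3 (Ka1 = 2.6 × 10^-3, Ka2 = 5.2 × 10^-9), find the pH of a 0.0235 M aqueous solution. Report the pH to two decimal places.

Since Ka1 ≫ Ka2, the first ionization dominates [H+].
Ka1 = x²/(0.0235 − x) = 2.6 × 10^-3
Solving the quadratic: x = (−Ka1 + √(Ka1² + 4·Ka1·C₀))/2 = 6.62 × 10^-3 M
pH = −log(6.62 × 10^-3) = 2.18

pH = 2.18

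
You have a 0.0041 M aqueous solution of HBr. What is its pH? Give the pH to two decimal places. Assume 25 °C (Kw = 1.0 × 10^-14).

pH = 2.39

HBr is a strong acid and dissociates completely, so [H+] = 0.0041 M.
pH = -log(0.0041) = 2.39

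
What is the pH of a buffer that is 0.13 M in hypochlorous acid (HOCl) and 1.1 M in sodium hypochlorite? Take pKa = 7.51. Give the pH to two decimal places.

pH = pKa + log([A⁻]/[HA]) = 7.51 + log(1.1/0.13)
pH = 7.51 + (+0.927) = 8.44

pH = 8.44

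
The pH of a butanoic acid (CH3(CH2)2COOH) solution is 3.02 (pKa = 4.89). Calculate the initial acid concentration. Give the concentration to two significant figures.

C₀ = 7.2 × 10^-2 M

[H+] = 10^(-3.02) = 9.55 × 10^-4 M = x
Ka = 10^(−4.89) = 1.29 × 10^-5
Ka = x²/(C₀ − x) ⇒ C₀ = x + x²/Ka
C₀ = 9.55 × 10^-4 + (9.55 × 10^-4)²/(1.29 × 10^-5) = 7.17 × 10^-2 M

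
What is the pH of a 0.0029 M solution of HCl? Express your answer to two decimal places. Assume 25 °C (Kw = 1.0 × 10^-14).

HCl is a strong acid and dissociates completely, so [H+] = 0.0029 M.
pH = -log(0.0029) = 2.54

pH = 2.54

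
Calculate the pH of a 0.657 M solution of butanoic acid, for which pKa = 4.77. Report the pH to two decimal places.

pH = 2.48

CH3(CH2)2COOH ⇌ CH3(CH2)2COO- + H+
Ka = 10^(−4.77) = 1.70 × 10^-5
Let x = [H+] at equilibrium. Ka = x²/(0.657 − x).
Neglecting x in the denominator: x = √(1.70 × 10^-5 × 0.657) = 3.34 × 10^-3 M
Check: 0.51% ionized — well under 5%, approximation valid.
pH = −log(3.34 × 10^-3) = 2.48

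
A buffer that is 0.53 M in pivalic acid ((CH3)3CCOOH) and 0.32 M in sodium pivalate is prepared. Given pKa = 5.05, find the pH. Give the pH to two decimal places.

pH = pKa + log([A⁻]/[HA]) = 5.05 + log(0.32/0.53)
pH = 5.05 + (-0.219) = 4.83

pH = 4.83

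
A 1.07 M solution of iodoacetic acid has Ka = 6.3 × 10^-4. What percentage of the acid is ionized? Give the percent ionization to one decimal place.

2.4%

ICH2COOH ⇌ ICH2COO- + H+; let x = [H+] at equilibrium.
x ≈ √(Ka·C₀) = √(6.3 × 10^-4 × 1.07) = 2.60 × 10^-2 M
% ionization = x/C₀ × 100% = 2.60 × 10^-2/1.07 × 100% = 2.4%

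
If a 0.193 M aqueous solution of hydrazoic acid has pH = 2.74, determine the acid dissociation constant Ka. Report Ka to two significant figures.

Ka = 1.7 × 10^-5

[H+] = 10^(-2.74) = 1.82 × 10^-3 M
At equilibrium [HA] = 0.193 − 1.82 × 10^-3 = 1.91 × 10^-1 M
Ka = [H+][A-]/[HA] = (1.82 × 10^-3)² / 1.91 × 10^-1 = 1.7 × 10^-5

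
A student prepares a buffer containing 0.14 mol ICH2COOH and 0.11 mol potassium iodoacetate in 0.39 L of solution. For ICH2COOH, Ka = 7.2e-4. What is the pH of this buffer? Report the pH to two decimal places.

pH = 3.04

pKa = −log(7.2 × 10^-4) = 3.143
Using pH = pKa + log([base]/[acid]) with [base]/[acid] = 0.11/0.14:
pH = 3.143 + (-0.105) = 3.04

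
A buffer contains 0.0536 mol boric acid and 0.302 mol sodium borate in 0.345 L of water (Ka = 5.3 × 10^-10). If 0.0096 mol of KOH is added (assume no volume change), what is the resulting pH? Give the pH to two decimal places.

pH = 10.13

OH- converts B(OH)3 to B(OH)4-: B(OH)3 → 0.044 mol, B(OH)4- → 0.312 mol.
pKa = −log(5.3 × 10^-10) = 9.276
pH = pKa + log([A⁻]/[HA]) = 9.276 + log(0.312/0.044) = 9.276 +0.851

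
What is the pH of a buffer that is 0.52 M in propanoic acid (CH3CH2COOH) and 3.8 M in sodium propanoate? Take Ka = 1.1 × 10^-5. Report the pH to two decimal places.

pKa = −log(1.1 × 10^-5) = 4.959
Henderson–Hasselbalch: pH = pKa + log([CH3CH2COO-]/[CH3CH2COOH]) = 4.959 + log(3.8/0.52)
pH = 4.959 + (+0.864) = 5.82

pH = 5.82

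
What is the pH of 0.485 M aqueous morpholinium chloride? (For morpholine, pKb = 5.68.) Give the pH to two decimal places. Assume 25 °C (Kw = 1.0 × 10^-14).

pH = 4.32

C4H8ONH2+ is the conjugate acid of the weak base C4H8ONH.
Kb = 10^(−5.68) = 2.09 × 10^-6
Ka = Kw/Kb = 1.0×10^-14 / 2.09 × 10^-6 = 4.78 × 10^-9
From the ICE table, Ka = x²/(0.485 − x) = 4.78 × 10^-9.
Assume x ≪ 0.485: x ≈ √(4.78 × 10^-9 × 0.485) = 4.81 × 10^-5 M
pH = −log(4.81 × 10^-5) = 4.32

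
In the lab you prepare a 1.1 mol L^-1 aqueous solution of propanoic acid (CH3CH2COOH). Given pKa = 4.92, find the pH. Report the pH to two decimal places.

pH = 2.44

CH3CH2COOH ⇌ CH3CH2COO- + H+
Ka = 10^(−4.92) = 1.20 × 10^-5
From the ICE table, Ka = [H+]²/(1.1 − [H+]) = 1.20 × 10^-5.
Assume [H+] ≪ 1.1: [H+] ≈ √(1.20 × 10^-5 × 1.1) = 3.63 × 10^-3 M
Check: 0.33% ionized — well under 5%, approximation valid.
pH = −log(3.63 × 10^-3) = 2.44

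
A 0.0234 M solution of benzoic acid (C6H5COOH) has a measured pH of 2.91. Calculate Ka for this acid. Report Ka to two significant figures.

Ka = 6.8 × 10^-5

[H+] = 10^(-2.91) = 1.23 × 10^-3 M
At equilibrium [HA] = 0.0234 − 1.23 × 10^-3 = 2.22 × 10^-2 M
Ka = [H+][A-]/[HA] = (1.23 × 10^-3)² / 2.22 × 10^-2 = 6.8 × 10^-5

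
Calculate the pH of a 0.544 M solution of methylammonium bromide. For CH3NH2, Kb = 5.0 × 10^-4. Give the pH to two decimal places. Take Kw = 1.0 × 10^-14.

CH3NH3+ is the conjugate acid of the weak base CH3NH2.
Ka = Kw/Kb = 1.0×10^-14 / 5.0 × 10^-4 = 2.00 × 10^-11
Let x = [H+] at equilibrium. Ka = x²/(0.544 − x).
Neglecting x in the denominator: x = √(2.00 × 10^-11 × 0.544) = 3.30 × 10^-6 M
pH = −log[H+] = −log(3.30 × 10^-6) = 5.48

pH = 5.48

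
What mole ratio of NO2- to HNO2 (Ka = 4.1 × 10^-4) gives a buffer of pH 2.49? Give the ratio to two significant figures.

ratio = 0.13

pKa = -log(4.1 × 10^-4) = 3.387
pH = pKa + log(r) ⇒ log(r) = 2.49 − 3.387 = -0.897
r = [NO2-]/[HNO2] = 10^(-0.897) = 0.127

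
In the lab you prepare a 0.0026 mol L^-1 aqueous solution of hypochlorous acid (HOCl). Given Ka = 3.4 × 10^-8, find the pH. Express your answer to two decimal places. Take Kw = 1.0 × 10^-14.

pH = 5.03

HOCl ⇌ OCl- + H+
Let x = [H+] at equilibrium. Ka = x²/(0.0026 − x).
Assume x ≪ 0.0026: x ≈ √(3.4 × 10^-8 × 0.0026) = 9.40 × 10^-6 M
pH = −log(9.40 × 10^-6) = 5.03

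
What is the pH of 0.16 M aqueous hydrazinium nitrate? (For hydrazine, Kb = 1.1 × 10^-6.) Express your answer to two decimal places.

N2H5+ is the conjugate acid of the weak base N2H4.
Ka = Kw/Kb = 1.0×10^-14 / 1.1 × 10^-6 = 9.09 × 10^-9
Ka = [H+]²/(0.16 − [H+]) = 9.09 × 10^-9
Assume [H+] ≪ 0.16: [H+] ≈ √(9.09 × 10^-9 × 0.16) = 3.81 × 10^-5 M
pH = −log[H+] = −log(3.81 × 10^-5) = 4.42

pH = 4.42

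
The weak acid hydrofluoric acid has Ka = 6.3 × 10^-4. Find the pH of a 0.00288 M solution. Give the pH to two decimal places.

pH = 2.97

HF ⇌ F- + H+
Ka = [H+]²/(0.00288 − [H+]) = 6.3 × 10^-4
[H+] is not negligible relative to C₀; solve [H+]² + 0.00063·[H+] − 1.81e-06 = 0.
[H+] = (−Ka + √(Ka² + 4·Ka·C₀))/2 = 1.07 × 10^-3 M
pH = −log(1.07 × 10^-3) = 2.97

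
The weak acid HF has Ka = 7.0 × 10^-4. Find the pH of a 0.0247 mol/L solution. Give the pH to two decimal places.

pH = 2.42

HF ⇌ F- + H+
From the ICE table, Ka = x²/(0.0247 − x) = 7.0 × 10^-4.
The 5% rule fails; solving x² + Ka·x − Ka·C₀ = 0 exactly:
x = (−Ka + √(Ka² + 4·Ka·C₀))/2 = 3.82 × 10^-3 M
pH = −log(3.82 × 10^-3) = 2.42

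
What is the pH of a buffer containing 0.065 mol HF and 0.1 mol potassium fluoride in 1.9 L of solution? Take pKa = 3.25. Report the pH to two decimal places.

pH = pKa + log([A⁻]/[HA]) = 3.25 + log(0.1/0.065)
pH = 3.25 + (+0.187) = 3.44

pH = 3.44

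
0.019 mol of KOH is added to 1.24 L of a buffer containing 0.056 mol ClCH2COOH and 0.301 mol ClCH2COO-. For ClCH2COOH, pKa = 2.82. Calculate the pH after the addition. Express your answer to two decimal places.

After neutralization: n(ClCH2COOH) = 0.037 mol, n(ClCH2COO-) = 0.32 mol.
pH = pKa + log([A⁻]/[HA]) = 2.82 + log(0.32/0.037) = 2.82 +0.937

pH = 3.76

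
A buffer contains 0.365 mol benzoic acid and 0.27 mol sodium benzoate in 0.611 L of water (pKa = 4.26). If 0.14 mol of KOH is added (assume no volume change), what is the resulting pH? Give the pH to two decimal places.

pH = 4.52

OH- converts C6H5COOH to C6H5COO-: C6H5COOH → 0.225 mol, C6H5COO- → 0.41 mol.
pH = pKa + log(n_C6H5COO-/n_C6H5COOH) = 4.26 + log(0.41/0.225) = 4.26 + (+0.261)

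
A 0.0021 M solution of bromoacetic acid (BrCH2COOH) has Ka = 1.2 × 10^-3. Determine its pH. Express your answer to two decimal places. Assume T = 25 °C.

pH = 2.96

BrCH2COOH ⇌ BrCH2COO- + H+
Ka = [H+]²/(0.0021 − [H+]) = 1.2 × 10^-3
Here C₀/Ka ≈ 1.75, so the small-[H+] approximation fails. Use the quadratic:
[H+] = (−Ka + √(Ka² + 4·Ka·C₀))/2 = 1.10 × 10^-3 M
pH = −log(1.10 × 10^-3) = 2.96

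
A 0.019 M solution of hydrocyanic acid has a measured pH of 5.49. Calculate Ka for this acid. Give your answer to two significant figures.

[H+] = 10^(-5.49) = 3.24 × 10^-6 M
At equilibrium [HA] = 0.019 − 3.24 × 10^-6 = 1.90 × 10^-2 M
Ka = [H+][A-]/[HA] = (3.24 × 10^-6)² / 1.90 × 10^-2 = 5.5 × 10^-10

Ka = 5.5 × 10^-10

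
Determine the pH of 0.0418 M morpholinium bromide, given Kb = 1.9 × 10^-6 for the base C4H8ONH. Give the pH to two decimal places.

pH = 4.83

C4H8ONH2+ is the conjugate acid of the weak base C4H8ONH.
Ka = Kw/Kb = 1.0×10^-14 / 1.9 × 10^-6 = 5.26 × 10^-9
Let x = [H+] at equilibrium. Ka = x²/(0.0418 − x).
Since Ka ≪ C₀, x ≈ √(Ka·C₀) = 1.48 × 10^-5 M.
(x/C₀ = 0.035% < 5%, so the approximation holds.)
pH = −log[H+] = −log(1.48 × 10^-5) = 4.83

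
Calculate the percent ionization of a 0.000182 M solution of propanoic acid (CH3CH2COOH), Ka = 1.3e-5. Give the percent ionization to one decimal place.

CH3CH2COOH ⇌ CH3CH2COO- + H+; let x = [H+] at equilibrium.
Ka = x²/(C₀ − x); solving the quadratic gives x = 4.26 × 10^-5 M.
% ionization = x/C₀ × 100% = 4.26 × 10^-5/0.000182 × 100% = 23.4%

23.4%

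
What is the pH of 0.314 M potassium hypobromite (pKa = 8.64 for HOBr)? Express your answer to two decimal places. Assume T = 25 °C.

OBr- is the conjugate base of the weak acid HOBr.
Ka = 10^(−8.64) = 2.29 × 10^-9
Kb = Kw/Ka = 1.0×10^-14 / 2.29 × 10^-9 = 4.37 × 10^-6
Kb = [OH-]²/(0.314 − [OH-]) = 4.37 × 10^-6
Since Kb ≪ C₀, [OH-] ≈ √(Kb·C₀) = 1.17 × 10^-3 M.
Check: 0.37% ionized — well under 5%, approximation valid.
pOH = −log(1.17 × 10^-3) = 2.93; pH = 14.00 − 2.93 = 11.07

pH = 11.07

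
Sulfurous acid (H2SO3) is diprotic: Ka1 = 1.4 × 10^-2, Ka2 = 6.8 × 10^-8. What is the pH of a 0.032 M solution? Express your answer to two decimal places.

pH = 1.82

Since Ka1 ≫ Ka2, the first ionization dominates [H+].
Ka1 = x²/(0.032 − x) = 1.4 × 10^-2
Solving the quadratic: x = (−Ka1 + √(Ka1² + 4·Ka1·C₀))/2 = 1.53 × 10^-2 M
pH = −log(1.53 × 10^-2) = 1.82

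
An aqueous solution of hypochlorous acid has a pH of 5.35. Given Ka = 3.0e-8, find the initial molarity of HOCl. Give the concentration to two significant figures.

C₀ = 6.7 × 10^-4 M

[H+] = 10^(-5.35) = 4.47 × 10^-6 M = x
Ka = x²/(C₀ − x) ⇒ C₀ = x + x²/Ka
C₀ = 4.47 × 10^-6 + (4.47 × 10^-6)²/(3.0 × 10^-8) = 6.71 × 10^-4 M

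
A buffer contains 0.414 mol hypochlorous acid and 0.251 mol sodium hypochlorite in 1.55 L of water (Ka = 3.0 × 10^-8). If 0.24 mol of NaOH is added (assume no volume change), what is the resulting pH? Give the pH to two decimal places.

pH = 7.97

After neutralization: n(HOCl) = 0.174 mol, n(OCl-) = 0.491 mol.
pKa = −log(3.0 × 10^-8) = 7.523
pH = pKa + log(n_OCl-/n_HOCl) = 7.523 + log(0.491/0.174) = 7.523 + (+0.451)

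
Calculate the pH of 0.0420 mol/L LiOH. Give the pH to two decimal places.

LiOH is a strong base; [OH-] = 0.042 M.
pOH = -log(0.042) = 1.38
pH = 14.00 - 1.38 = 12.62

pH = 12.62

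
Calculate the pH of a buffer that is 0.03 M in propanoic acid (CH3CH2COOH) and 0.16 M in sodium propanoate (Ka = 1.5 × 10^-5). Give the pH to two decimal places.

pH = 5.55

pKa = −log(1.5 × 10^-5) = 4.824
Henderson–Hasselbalch: pH = pKa + log([CH3CH2COO-]/[CH3CH2COOH]) = 4.824 + log(0.16/0.03)
pH = 4.824 + (+0.727) = 5.55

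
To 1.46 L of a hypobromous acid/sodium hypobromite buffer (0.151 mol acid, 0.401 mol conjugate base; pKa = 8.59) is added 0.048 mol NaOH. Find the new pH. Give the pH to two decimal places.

pH = 9.23

OH- converts HOBr to OBr-: HOBr → 0.103 mol, OBr- → 0.449 mol.
pH = pKa + log(n_OBr-/n_HOBr) = 8.59 + log(0.449/0.103) = 8.59 + (+0.639)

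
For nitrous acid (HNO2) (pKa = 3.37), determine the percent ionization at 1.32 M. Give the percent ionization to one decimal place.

1.8%

HNO2 ⇌ NO2- + H+; let x = [H+] at equilibrium.
Ka = 10^(−3.37) = 4.27 × 10^-4
x ≈ √(Ka·C₀) = √(4.27 × 10^-4 × 1.32) = 2.37 × 10^-2 M
% ionization = x/C₀ × 100% = 2.37 × 10^-2/1.32 × 100% = 1.8%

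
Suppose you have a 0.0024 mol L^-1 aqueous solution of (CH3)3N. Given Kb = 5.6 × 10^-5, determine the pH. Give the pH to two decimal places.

(CH3)3N + H2O ⇌ (CH3)3NH+ + OH-
From the ICE table, Kb = x²/(0.0024 − x) = 5.6 × 10^-5.
The 5% rule fails; solving x² + Kb·x − Kb·C₀ = 0 exactly:
x = [−5.6e-05 + √(5.6e-05² + 5.38e-07)]/2 = 3.40 × 10^-4 M
pOH = −log(3.40 × 10^-4) = 3.47; pH = 14.00 − 3.47 = 10.53

pH = 10.53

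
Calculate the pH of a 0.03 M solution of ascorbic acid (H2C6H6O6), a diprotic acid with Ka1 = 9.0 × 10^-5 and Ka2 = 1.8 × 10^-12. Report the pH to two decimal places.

pH = 2.80

Since Ka1 ≫ Ka2, the first ionization dominates [H+].
Ka1 = x²/(0.03 − x) = 9.0 × 10^-5
Solving the quadratic: x = (−Ka1 + √(Ka1² + 4·Ka1·C₀))/2 = 1.60 × 10^-3 M
pH = −log(1.60 × 10^-3) = 2.80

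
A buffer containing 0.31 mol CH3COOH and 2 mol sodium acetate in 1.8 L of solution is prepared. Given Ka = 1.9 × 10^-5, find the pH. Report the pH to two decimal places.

pKa = −log(1.9 × 10^-5) = 4.721
Henderson–Hasselbalch: pH = pKa + log([CH3COO-]/[CH3COOH]) = 4.721 + log(2/0.31)
pH = 4.721 + (+0.810) = 5.53

pH = 5.53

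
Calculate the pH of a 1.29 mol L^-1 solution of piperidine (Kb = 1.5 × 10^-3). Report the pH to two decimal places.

pH = 12.64

C5H10NH + H2O ⇌ C5H10NH2+ + OH-
From the ICE table, Kb = [OH-]²/(1.29 − [OH-]) = 1.5 × 10^-3.
Assume [OH-] ≪ 1.29: [OH-] ≈ √(1.5 × 10^-3 × 1.29) = 4.40 × 10^-2 M
pOH = 1.36, so pH = 14.00 − pOH = 12.64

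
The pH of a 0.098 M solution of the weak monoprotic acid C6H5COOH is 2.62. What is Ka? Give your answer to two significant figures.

[H+] = 10^(-2.62) = 2.40 × 10^-3 M
At equilibrium [HA] = 0.098 − 2.40 × 10^-3 = 9.56 × 10^-2 M
Ka = [H+][A-]/[HA] = (2.40 × 10^-3)² / 9.56 × 10^-2 = 6.0 × 10^-5

Ka = 6.0 × 10^-5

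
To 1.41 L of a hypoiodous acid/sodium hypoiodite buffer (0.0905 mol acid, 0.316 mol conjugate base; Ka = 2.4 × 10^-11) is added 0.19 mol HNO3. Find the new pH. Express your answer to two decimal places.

pH = 10.27

After neutralization: n(HOI) = 0.28 mol, n(OI-) = 0.126 mol.
pKa = −log(2.4 × 10^-11) = 10.620
Henderson–Hasselbalch with mole ratio 0.126/0.28: pH = 10.620 + (-0.347)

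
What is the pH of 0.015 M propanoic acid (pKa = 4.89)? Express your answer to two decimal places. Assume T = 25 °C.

pH = 3.36

CH3CH2COOH ⇌ CH3CH2COO- + H+
Ka = 10^(−4.89) = 1.29 × 10^-5
From the ICE table, Ka = [H+]²/(0.015 − [H+]) = 1.29 × 10^-5.
Neglecting [H+] in the denominator: [H+] = √(1.29 × 10^-5 × 0.015) = 4.40 × 10^-4 M
pH = −log(4.40 × 10^-4) = 3.36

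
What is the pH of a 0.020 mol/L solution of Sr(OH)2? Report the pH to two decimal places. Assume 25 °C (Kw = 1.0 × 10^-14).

pH = 12.60

Sr(OH)2 is a strong base (each formula unit releases 2 OH-); [OH-] = 0.04 M.
pOH = -log(0.04) = 1.40
pH = 14.00 - 1.40 = 12.60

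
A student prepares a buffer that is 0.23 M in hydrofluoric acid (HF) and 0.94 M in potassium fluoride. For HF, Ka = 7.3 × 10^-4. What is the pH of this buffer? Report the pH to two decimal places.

pKa = −log(7.3 × 10^-4) = 3.137
pH = pKa + log([A⁻]/[HA]) = 3.137 + log(0.94/0.23)
pH = 3.137 + (+0.611) = 3.75

pH = 3.75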